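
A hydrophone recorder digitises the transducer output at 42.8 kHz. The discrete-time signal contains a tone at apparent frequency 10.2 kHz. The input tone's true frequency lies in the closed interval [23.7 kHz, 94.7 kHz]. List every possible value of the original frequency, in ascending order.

Frequencies that alias to 10.2 kHz are k·fs ± 10.2 kHz for integer k ≥ 0.
k=0: 10.2 kHz.
k=1: 32.6 kHz, 53 kHz.
k=2: 75.4 kHz, 95.8 kHz.
k=3: 118.2 kHz, 138.6 kHz.
Within [23.7 kHz, 94.7 kHz]: 32.6 kHz, 53 kHz, 75.4 kHz.

32.6 kHz, 53 kHz, 75.4 kHz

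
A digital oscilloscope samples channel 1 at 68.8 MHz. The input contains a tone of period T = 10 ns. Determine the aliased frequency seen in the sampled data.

31.2 MHz

T = 10 ns → f = 1/T = 100 MHz.
100 MHz mod fs = 31.2 MHz.
31.2 MHz ≤ fs/2 = 34.4 MHz, appears at 31.2 MHz.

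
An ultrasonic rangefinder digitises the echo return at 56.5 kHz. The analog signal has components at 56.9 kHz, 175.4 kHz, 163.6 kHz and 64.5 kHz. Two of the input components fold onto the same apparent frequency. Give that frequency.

5.9 kHz

fs/2 = 28.25 kHz.
56.9 kHz mod fs = 0.4 kHz.
0.4 kHz ≤ fs/2 = 28.25 kHz, appears at 0.4 kHz.
175.4 kHz mod fs = 5.9 kHz.
5.9 kHz ≤ fs/2 = 28.25 kHz, appears at 5.9 kHz.
163.6 kHz mod fs = 50.6 kHz.
50.6 kHz > fs/2 = 28.25 kHz, folds to fs − 50.6 kHz = 5.9 kHz.
64.5 kHz mod fs = 8 kHz.
8 kHz ≤ fs/2 = 28.25 kHz, appears at 8 kHz.
163.6 kHz and 175.4 kHz both map to 5.9 kHz.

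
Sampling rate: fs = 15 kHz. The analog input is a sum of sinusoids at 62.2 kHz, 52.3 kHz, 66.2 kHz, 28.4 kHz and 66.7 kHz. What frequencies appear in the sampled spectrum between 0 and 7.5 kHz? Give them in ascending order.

1.6 kHz, 2.2 kHz, 6.2 kHz, 6.7 kHz, 7.3 kHz

fs/2 = 7.5 kHz.
62.2 kHz mod fs = 2.2 kHz.
2.2 kHz ≤ fs/2 = 7.5 kHz, appears at 2.2 kHz.
52.3 kHz mod fs = 7.3 kHz.
7.3 kHz ≤ fs/2 = 7.5 kHz, appears at 7.3 kHz.
66.2 kHz mod fs = 6.2 kHz.
6.2 kHz ≤ fs/2 = 7.5 kHz, appears at 6.2 kHz.
28.4 kHz mod fs = 13.4 kHz.
13.4 kHz > fs/2 = 7.5 kHz, folds to fs − 13.4 kHz = 1.6 kHz.
66.7 kHz mod fs = 6.7 kHz.
6.7 kHz ≤ fs/2 = 7.5 kHz, appears at 6.7 kHz.
Distinct values: {1.6 kHz, 2.2 kHz, 6.2 kHz, 6.7 kHz, 7.3 kHz}.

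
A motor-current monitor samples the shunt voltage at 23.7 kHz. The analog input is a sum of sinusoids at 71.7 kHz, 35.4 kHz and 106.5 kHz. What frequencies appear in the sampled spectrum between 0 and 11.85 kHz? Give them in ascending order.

fs/2 = 11.85 kHz.
71.7 kHz mod fs = 0.6 kHz.
0.6 kHz ≤ fs/2 = 11.85 kHz, appears at 0.6 kHz.
35.4 kHz mod fs = 11.7 kHz.
11.7 kHz ≤ fs/2 = 11.85 kHz, appears at 11.7 kHz.
106.5 kHz mod fs = 11.7 kHz.
11.7 kHz ≤ fs/2 = 11.85 kHz, appears at 11.7 kHz.
Distinct values: {0.6 kHz, 11.7 kHz}.

0.6 kHz, 11.7 kHz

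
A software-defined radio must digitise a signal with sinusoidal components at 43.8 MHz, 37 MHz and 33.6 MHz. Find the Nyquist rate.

Highest-frequency component: 43.8 MHz.
Nyquist rate = 2 × 43.8 MHz = 87.6 MHz.

87.6 MHz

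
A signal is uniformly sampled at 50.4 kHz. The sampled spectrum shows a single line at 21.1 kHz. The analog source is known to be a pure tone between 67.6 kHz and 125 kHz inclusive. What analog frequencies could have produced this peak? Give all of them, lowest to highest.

Frequencies that alias to 21.1 kHz are k·fs ± 21.1 kHz for integer k ≥ 0.
k=0: 21.1 kHz.
k=1: 29.3 kHz, 71.5 kHz.
k=2: 79.7 kHz, 121.9 kHz.
k=3: 130.1 kHz, 172.3 kHz.
Within [67.6 kHz, 125 kHz]: 71.5 kHz, 79.7 kHz, 121.9 kHz.

71.5 kHz, 79.7 kHz, 121.9 kHz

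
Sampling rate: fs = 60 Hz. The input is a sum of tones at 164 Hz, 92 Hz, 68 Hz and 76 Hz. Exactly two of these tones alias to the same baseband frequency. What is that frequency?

16 Hz

fs/2 = 30 Hz.
164 Hz mod fs = 44 Hz.
44 Hz > fs/2 = 30 Hz, folds to fs − 44 Hz = 16 Hz.
92 Hz mod fs = 32 Hz.
32 Hz > fs/2 = 30 Hz, folds to fs − 32 Hz = 28 Hz.
68 Hz mod fs = 8 Hz.
8 Hz ≤ fs/2 = 30 Hz, appears at 8 Hz.
76 Hz mod fs = 16 Hz.
16 Hz ≤ fs/2 = 30 Hz, appears at 16 Hz.
76 Hz and 164 Hz both map to 16 Hz.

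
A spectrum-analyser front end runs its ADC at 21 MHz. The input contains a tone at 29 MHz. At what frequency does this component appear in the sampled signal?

29 MHz mod fs = 8 MHz.
8 MHz ≤ fs/2 = 10.5 MHz, appears at 8 MHz.

8 MHz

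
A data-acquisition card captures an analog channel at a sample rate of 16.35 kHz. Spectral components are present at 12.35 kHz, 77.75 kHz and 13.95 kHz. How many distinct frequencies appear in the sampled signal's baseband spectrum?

fs/2 = 8.175 kHz.
12.35 kHz > fs/2 = 8.175 kHz, folds to fs − 12.35 kHz = 4 kHz.
77.75 kHz mod fs = 12.35 kHz.
12.35 kHz > fs/2 = 8.175 kHz, folds to fs − 12.35 kHz = 4 kHz.
13.95 kHz > fs/2 = 8.175 kHz, folds to fs − 13.95 kHz = 2.4 kHz.
Distinct values: {2.4 kHz, 4 kHz} → 2.

2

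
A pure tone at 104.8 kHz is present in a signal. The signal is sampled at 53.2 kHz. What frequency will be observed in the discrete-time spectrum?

104.8 kHz mod fs = 51.6 kHz.
51.6 kHz > fs/2 = 26.6 kHz, folds to fs − 51.6 kHz = 1.6 kHz.

1.6 kHz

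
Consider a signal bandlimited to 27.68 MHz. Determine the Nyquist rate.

Nyquist rate = 2 × 27.68 MHz = 55.36 MHz.

55.36 MHz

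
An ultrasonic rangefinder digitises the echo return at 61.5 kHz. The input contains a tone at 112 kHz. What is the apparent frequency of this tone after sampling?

11 kHz

112 kHz mod fs = 50.5 kHz.
50.5 kHz > fs/2 = 30.75 kHz, folds to fs − 50.5 kHz = 11 kHz.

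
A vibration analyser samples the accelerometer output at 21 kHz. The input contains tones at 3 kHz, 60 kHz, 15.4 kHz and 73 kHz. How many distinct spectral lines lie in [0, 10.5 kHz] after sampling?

fs/2 = 10.5 kHz.
3 kHz ≤ fs/2 = 10.5 kHz, passes unchanged.
60 kHz mod fs = 18 kHz.
18 kHz > fs/2 = 10.5 kHz, folds to fs − 18 kHz = 3 kHz.
15.4 kHz > fs/2 = 10.5 kHz, folds to fs − 15.4 kHz = 5.6 kHz.
73 kHz mod fs = 10 kHz.
10 kHz ≤ fs/2 = 10.5 kHz, appears at 10 kHz.
Distinct values: {3 kHz, 5.6 kHz, 10 kHz} → 3.

3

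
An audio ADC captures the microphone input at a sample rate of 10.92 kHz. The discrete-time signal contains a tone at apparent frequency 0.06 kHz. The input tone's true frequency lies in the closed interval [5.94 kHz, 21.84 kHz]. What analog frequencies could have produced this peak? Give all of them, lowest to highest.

Frequencies that alias to 0.06 kHz are k·fs ± 0.06 kHz for integer k ≥ 0.
k=0: 0.06 kHz.
k=1: 10.86 kHz, 10.98 kHz.
k=2: 21.78 kHz, 21.9 kHz.
k=3: 32.7 kHz, 32.82 kHz.
Within [5.94 kHz, 21.84 kHz]: 10.86 kHz, 10.98 kHz, 21.78 kHz.

10.86 kHz, 10.98 kHz, 21.78 kHz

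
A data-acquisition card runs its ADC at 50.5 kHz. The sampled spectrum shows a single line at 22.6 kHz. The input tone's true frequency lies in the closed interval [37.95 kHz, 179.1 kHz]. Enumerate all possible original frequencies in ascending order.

Frequencies that alias to 22.6 kHz are k·fs ± 22.6 kHz for integer k ≥ 0.
k=0: 22.6 kHz.
k=1: 27.9 kHz, 73.1 kHz.
k=2: 78.4 kHz, 123.6 kHz.
k=3: 128.9 kHz, 174.1 kHz.
k=4: 179.4 kHz, 224.6 kHz.
Within [37.95 kHz, 179.1 kHz]: 73.1 kHz, 78.4 kHz, 123.6 kHz, 128.9 kHz, 174.1 kHz.

73.1 kHz, 78.4 kHz, 123.6 kHz, 128.9 kHz, 174.1 kHz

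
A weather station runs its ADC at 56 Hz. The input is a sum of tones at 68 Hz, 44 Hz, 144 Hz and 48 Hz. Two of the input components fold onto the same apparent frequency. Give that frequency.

fs/2 = 28 Hz.
68 Hz mod fs = 12 Hz.
12 Hz ≤ fs/2 = 28 Hz, appears at 12 Hz.
44 Hz > fs/2 = 28 Hz, folds to fs − 44 Hz = 12 Hz.
144 Hz mod fs = 32 Hz.
32 Hz > fs/2 = 28 Hz, folds to fs − 32 Hz = 24 Hz.
48 Hz > fs/2 = 28 Hz, folds to fs − 48 Hz = 8 Hz.
44 Hz and 68 Hz both map to 12 Hz.

12 Hz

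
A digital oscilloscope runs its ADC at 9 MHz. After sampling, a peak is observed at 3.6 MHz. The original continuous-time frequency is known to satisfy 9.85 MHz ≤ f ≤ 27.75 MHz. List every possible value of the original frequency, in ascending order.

12.6 MHz, 14.4 MHz, 21.6 MHz, 23.4 MHz

Frequencies that alias to 3.6 MHz are k·fs ± 3.6 MHz for integer k ≥ 0.
k=0: 3.6 MHz.
k=1: 5.4 MHz, 12.6 MHz.
k=2: 14.4 MHz, 21.6 MHz.
k=3: 23.4 MHz, 30.6 MHz.
k=4: 32.4 MHz, 39.6 MHz.
Within [9.85 MHz, 27.75 MHz]: 12.6 MHz, 14.4 MHz, 21.6 MHz, 23.4 MHz.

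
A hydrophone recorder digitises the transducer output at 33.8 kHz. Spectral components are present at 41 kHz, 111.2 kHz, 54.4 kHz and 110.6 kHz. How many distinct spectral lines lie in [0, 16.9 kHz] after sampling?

fs/2 = 16.9 kHz.
41 kHz mod fs = 7.2 kHz.
7.2 kHz ≤ fs/2 = 16.9 kHz, appears at 7.2 kHz.
111.2 kHz mod fs = 9.8 kHz.
9.8 kHz ≤ fs/2 = 16.9 kHz, appears at 9.8 kHz.
54.4 kHz mod fs = 20.6 kHz.
20.6 kHz > fs/2 = 16.9 kHz, folds to fs − 20.6 kHz = 13.2 kHz.
110.6 kHz mod fs = 9.2 kHz.
9.2 kHz ≤ fs/2 = 16.9 kHz, appears at 9.2 kHz.
Distinct values: {7.2 kHz, 9.2 kHz, 9.8 kHz, 13.2 kHz} → 4.

4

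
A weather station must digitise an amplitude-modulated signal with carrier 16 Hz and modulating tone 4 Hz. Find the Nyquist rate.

AM sidebands sit at fc ± fm = 12 Hz and 20 Hz.
Highest-frequency component: 20 Hz.
Nyquist rate = 2 × 20 Hz = 40 Hz.

40 Hz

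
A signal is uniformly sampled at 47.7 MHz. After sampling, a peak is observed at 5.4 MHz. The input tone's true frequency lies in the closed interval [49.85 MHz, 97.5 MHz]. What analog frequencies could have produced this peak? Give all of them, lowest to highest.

53.1 MHz, 90 MHz

Frequencies that alias to 5.4 MHz are k·fs ± 5.4 MHz for integer k ≥ 0.
k=0: 5.4 MHz.
k=1: 42.3 MHz, 53.1 MHz.
k=2: 90 MHz, 100.8 MHz.
k=3: 137.7 MHz, 148.5 MHz.
Within [49.85 MHz, 97.5 MHz]: 53.1 MHz, 90 MHz.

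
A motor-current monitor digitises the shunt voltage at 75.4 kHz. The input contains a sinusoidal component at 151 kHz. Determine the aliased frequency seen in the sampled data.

151 kHz mod fs = 0.2 kHz.
0.2 kHz ≤ fs/2 = 37.7 kHz, appears at 0.2 kHz.

0.2 kHz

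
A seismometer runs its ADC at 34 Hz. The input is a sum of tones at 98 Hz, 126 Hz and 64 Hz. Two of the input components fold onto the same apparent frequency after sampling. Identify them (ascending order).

fs/2 = 17 Hz.
98 Hz mod fs = 30 Hz.
30 Hz > fs/2 = 17 Hz, folds to fs − 30 Hz = 4 Hz.
126 Hz mod fs = 24 Hz.
24 Hz > fs/2 = 17 Hz, folds to fs − 24 Hz = 10 Hz.
64 Hz mod fs = 30 Hz.
30 Hz > fs/2 = 17 Hz, folds to fs − 30 Hz = 4 Hz.
64 Hz and 98 Hz both map to 4 Hz.

64 Hz, 98 Hz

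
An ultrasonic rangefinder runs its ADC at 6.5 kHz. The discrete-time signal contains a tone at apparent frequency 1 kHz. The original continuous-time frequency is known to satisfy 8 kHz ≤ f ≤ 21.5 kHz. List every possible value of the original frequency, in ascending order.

Frequencies that alias to 1 kHz are k·fs ± 1 kHz for integer k ≥ 0.
k=0: 1 kHz.
k=1: 5.5 kHz, 7.5 kHz.
k=2: 12 kHz, 14 kHz.
k=3: 18.5 kHz, 20.5 kHz.
k=4: 25 kHz, 27 kHz.
Within [8 kHz, 21.5 kHz]: 12 kHz, 14 kHz, 18.5 kHz, 20.5 kHz.

12 kHz, 14 kHz, 18.5 kHz, 20.5 kHz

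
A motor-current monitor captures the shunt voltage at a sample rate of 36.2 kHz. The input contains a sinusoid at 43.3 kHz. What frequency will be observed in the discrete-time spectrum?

43.3 kHz mod fs = 7.1 kHz.
7.1 kHz ≤ fs/2 = 18.1 kHz, appears at 7.1 kHz.

7.1 kHz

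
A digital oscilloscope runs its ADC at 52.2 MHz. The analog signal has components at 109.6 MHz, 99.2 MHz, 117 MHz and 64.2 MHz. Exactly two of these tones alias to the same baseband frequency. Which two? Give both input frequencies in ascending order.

99.2 MHz, 109.6 MHz

fs/2 = 26.1 MHz.
109.6 MHz mod fs = 5.2 MHz.
5.2 MHz ≤ fs/2 = 26.1 MHz, appears at 5.2 MHz.
99.2 MHz mod fs = 47 MHz.
47 MHz > fs/2 = 26.1 MHz, folds to fs − 47 MHz = 5.2 MHz.
117 MHz mod fs = 12.6 MHz.
12.6 MHz ≤ fs/2 = 26.1 MHz, appears at 12.6 MHz.
64.2 MHz mod fs = 12 MHz.
12 MHz ≤ fs/2 = 26.1 MHz, appears at 12 MHz.
99.2 MHz and 109.6 MHz both map to 5.2 MHz.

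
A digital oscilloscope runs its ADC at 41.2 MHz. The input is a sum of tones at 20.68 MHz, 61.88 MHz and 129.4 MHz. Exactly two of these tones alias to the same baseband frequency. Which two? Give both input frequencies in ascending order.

fs/2 = 20.6 MHz.
20.68 MHz > fs/2 = 20.6 MHz, folds to fs − 20.68 MHz = 20.52 MHz.
61.88 MHz mod fs = 20.68 MHz.
20.68 MHz > fs/2 = 20.6 MHz, folds to fs − 20.68 MHz = 20.52 MHz.
129.4 MHz mod fs = 5.8 MHz.
5.8 MHz ≤ fs/2 = 20.6 MHz, appears at 5.8 MHz.
20.68 MHz and 61.88 MHz both map to 20.52 MHz.

20.68 MHz, 61.88 MHz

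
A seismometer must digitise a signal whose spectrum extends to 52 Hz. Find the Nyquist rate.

Nyquist rate = 2 × 52 Hz = 104 Hz.

104 Hz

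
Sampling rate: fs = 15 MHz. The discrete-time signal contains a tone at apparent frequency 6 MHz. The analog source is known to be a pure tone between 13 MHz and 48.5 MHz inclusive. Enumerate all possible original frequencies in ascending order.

21 MHz, 24 MHz, 36 MHz, 39 MHz

Frequencies that alias to 6 MHz are k·fs ± 6 MHz for integer k ≥ 0.
k=0: 6 MHz.
k=1: 9 MHz, 21 MHz.
k=2: 24 MHz, 36 MHz.
k=3: 39 MHz, 51 MHz.
k=4: 54 MHz, 66 MHz.
Within [13 MHz, 48.5 MHz]: 21 MHz, 24 MHz, 36 MHz, 39 MHz.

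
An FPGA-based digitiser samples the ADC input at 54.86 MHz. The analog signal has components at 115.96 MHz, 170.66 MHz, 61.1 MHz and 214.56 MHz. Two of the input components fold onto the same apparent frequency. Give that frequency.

fs/2 = 27.43 MHz.
115.96 MHz mod fs = 6.24 MHz.
6.24 MHz ≤ fs/2 = 27.43 MHz, appears at 6.24 MHz.
170.66 MHz mod fs = 6.08 MHz.
6.08 MHz ≤ fs/2 = 27.43 MHz, appears at 6.08 MHz.
61.1 MHz mod fs = 6.24 MHz.
6.24 MHz ≤ fs/2 = 27.43 MHz, appears at 6.24 MHz.
214.56 MHz mod fs = 49.98 MHz.
49.98 MHz > fs/2 = 27.43 MHz, folds to fs − 49.98 MHz = 4.88 MHz.
61.1 MHz and 115.96 MHz both map to 6.24 MHz.

6.24 MHz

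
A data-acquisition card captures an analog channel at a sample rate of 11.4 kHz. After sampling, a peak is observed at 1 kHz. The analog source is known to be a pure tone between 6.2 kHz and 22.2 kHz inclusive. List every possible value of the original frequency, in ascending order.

Frequencies that alias to 1 kHz are k·fs ± 1 kHz for integer k ≥ 0.
k=0: 1 kHz.
k=1: 10.4 kHz, 12.4 kHz.
k=2: 21.8 kHz, 23.8 kHz.
k=3: 33.2 kHz, 35.2 kHz.
Within [6.2 kHz, 22.2 kHz]: 10.4 kHz, 12.4 kHz, 21.8 kHz.

10.4 kHz, 12.4 kHz, 21.8 kHz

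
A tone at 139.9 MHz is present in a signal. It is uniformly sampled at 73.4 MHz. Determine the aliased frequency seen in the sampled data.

139.9 MHz mod fs = 66.5 MHz.
66.5 MHz > fs/2 = 36.7 MHz, folds to fs − 66.5 MHz = 6.9 MHz.

6.9 MHz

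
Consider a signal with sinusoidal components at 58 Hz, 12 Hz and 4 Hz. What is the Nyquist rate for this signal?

Highest-frequency component: 58 Hz.
Nyquist rate = 2 × 58 Hz = 116 Hz.

116 Hz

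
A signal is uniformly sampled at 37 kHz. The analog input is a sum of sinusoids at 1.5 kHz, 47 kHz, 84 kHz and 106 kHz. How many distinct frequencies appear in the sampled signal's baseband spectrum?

3

fs/2 = 18.5 kHz.
1.5 kHz ≤ fs/2 = 18.5 kHz, passes unchanged.
47 kHz mod fs = 10 kHz.
10 kHz ≤ fs/2 = 18.5 kHz, appears at 10 kHz.
84 kHz mod fs = 10 kHz.
10 kHz ≤ fs/2 = 18.5 kHz, appears at 10 kHz.
106 kHz mod fs = 32 kHz.
32 kHz > fs/2 = 18.5 kHz, folds to fs − 32 kHz = 5 kHz.
Distinct values: {1.5 kHz, 5 kHz, 10 kHz} → 3.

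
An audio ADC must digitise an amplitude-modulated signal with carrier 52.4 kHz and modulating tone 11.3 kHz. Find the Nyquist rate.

127.4 kHz

AM sidebands sit at fc ± fm = 41.1 kHz and 63.7 kHz.
Highest-frequency component: 63.7 kHz.
Nyquist rate = 2 × 63.7 kHz = 127.4 kHz.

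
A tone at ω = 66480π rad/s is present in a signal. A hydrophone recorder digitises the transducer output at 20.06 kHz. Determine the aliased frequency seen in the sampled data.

ω = 66480π rad/s → f = ω/(2π) = 33240 Hz = 33.24 kHz.
33.24 kHz mod fs = 13.18 kHz.
13.18 kHz > fs/2 = 10.03 kHz, folds to fs − 13.18 kHz = 6.88 kHz.

6.88 kHz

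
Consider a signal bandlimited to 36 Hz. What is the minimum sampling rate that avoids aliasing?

72 Hz

Nyquist rate = 2 × 36 Hz = 72 Hz.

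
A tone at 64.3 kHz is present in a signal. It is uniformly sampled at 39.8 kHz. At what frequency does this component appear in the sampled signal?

15.3 kHz

64.3 kHz mod fs = 24.5 kHz.
24.5 kHz > fs/2 = 19.9 kHz, folds to fs − 24.5 kHz = 15.3 kHz.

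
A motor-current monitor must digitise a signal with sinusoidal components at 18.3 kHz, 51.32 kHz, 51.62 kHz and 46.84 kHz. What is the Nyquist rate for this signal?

103.24 kHz

Highest-frequency component: 51.62 kHz.
Nyquist rate = 2 × 51.62 kHz = 103.24 kHz.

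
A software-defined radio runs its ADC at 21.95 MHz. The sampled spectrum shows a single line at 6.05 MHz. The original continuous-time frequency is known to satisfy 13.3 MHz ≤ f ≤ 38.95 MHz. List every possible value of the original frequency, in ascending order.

15.9 MHz, 28 MHz, 37.85 MHz

Frequencies that alias to 6.05 MHz are k·fs ± 6.05 MHz for integer k ≥ 0.
k=0: 6.05 MHz.
k=1: 15.9 MHz, 28 MHz.
k=2: 37.85 MHz, 49.95 MHz.
k=3: 59.8 MHz, 71.9 MHz.
Within [13.3 MHz, 38.95 MHz]: 15.9 MHz, 28 MHz, 37.85 MHz.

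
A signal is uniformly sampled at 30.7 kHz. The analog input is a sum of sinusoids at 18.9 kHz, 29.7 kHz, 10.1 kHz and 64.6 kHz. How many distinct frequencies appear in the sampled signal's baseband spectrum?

4

fs/2 = 15.35 kHz.
18.9 kHz > fs/2 = 15.35 kHz, folds to fs − 18.9 kHz = 11.8 kHz.
29.7 kHz > fs/2 = 15.35 kHz, folds to fs − 29.7 kHz = 1 kHz.
10.1 kHz ≤ fs/2 = 15.35 kHz, passes unchanged.
64.6 kHz mod fs = 3.2 kHz.
3.2 kHz ≤ fs/2 = 15.35 kHz, appears at 3.2 kHz.
Distinct values: {1 kHz, 3.2 kHz, 10.1 kHz, 11.8 kHz} → 4.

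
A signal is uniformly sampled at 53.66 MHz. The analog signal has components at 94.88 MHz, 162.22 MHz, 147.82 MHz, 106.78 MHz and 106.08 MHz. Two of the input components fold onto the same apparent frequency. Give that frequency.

fs/2 = 26.83 MHz.
94.88 MHz mod fs = 41.22 MHz.
41.22 MHz > fs/2 = 26.83 MHz, folds to fs − 41.22 MHz = 12.44 MHz.
162.22 MHz mod fs = 1.24 MHz.
1.24 MHz ≤ fs/2 = 26.83 MHz, appears at 1.24 MHz.
147.82 MHz mod fs = 40.5 MHz.
40.5 MHz > fs/2 = 26.83 MHz, folds to fs − 40.5 MHz = 13.16 MHz.
106.78 MHz mod fs = 53.12 MHz.
53.12 MHz > fs/2 = 26.83 MHz, folds to fs − 53.12 MHz = 0.54 MHz.
106.08 MHz mod fs = 52.42 MHz.
52.42 MHz > fs/2 = 26.83 MHz, folds to fs − 52.42 MHz = 1.24 MHz.
106.08 MHz and 162.22 MHz both map to 1.24 MHz.

1.24 MHz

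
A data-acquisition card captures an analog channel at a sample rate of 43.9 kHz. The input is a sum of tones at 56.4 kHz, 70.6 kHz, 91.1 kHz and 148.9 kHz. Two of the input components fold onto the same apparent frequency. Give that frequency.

fs/2 = 21.95 kHz.
56.4 kHz mod fs = 12.5 kHz.
12.5 kHz ≤ fs/2 = 21.95 kHz, appears at 12.5 kHz.
70.6 kHz mod fs = 26.7 kHz.
26.7 kHz > fs/2 = 21.95 kHz, folds to fs − 26.7 kHz = 17.2 kHz.
91.1 kHz mod fs = 3.3 kHz.
3.3 kHz ≤ fs/2 = 21.95 kHz, appears at 3.3 kHz.
148.9 kHz mod fs = 17.2 kHz.
17.2 kHz ≤ fs/2 = 21.95 kHz, appears at 17.2 kHz.
70.6 kHz and 148.9 kHz both map to 17.2 kHz.

17.2 kHz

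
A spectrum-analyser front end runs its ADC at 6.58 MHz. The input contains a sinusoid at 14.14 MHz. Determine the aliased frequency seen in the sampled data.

0.98 MHz

14.14 MHz mod fs = 0.98 MHz.
0.98 MHz ≤ fs/2 = 3.29 MHz, appears at 0.98 MHz.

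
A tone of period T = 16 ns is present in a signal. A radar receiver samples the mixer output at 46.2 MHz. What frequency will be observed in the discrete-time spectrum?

16.3 MHz

T = 16 ns → f = 1/T = 62.5 MHz.
62.5 MHz mod fs = 16.3 MHz.
16.3 MHz ≤ fs/2 = 23.1 MHz, appears at 16.3 MHz.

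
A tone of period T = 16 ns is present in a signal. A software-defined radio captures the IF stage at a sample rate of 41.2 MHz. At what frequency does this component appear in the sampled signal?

19.9 MHz

T = 16 ns → f = 1/T = 62.5 MHz.
62.5 MHz mod fs = 21.3 MHz.
21.3 MHz > fs/2 = 20.6 MHz, folds to fs − 21.3 MHz = 19.9 MHz.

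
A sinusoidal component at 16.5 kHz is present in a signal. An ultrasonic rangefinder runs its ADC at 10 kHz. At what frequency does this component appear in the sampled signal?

3.5 kHz

16.5 kHz mod fs = 6.5 kHz.
6.5 kHz > fs/2 = 5 kHz, folds to fs − 6.5 kHz = 3.5 kHz.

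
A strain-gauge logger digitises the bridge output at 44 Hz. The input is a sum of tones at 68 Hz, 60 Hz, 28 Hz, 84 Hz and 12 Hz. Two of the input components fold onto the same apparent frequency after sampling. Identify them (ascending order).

28 Hz, 60 Hz

fs/2 = 22 Hz.
68 Hz mod fs = 24 Hz.
24 Hz > fs/2 = 22 Hz, folds to fs − 24 Hz = 20 Hz.
60 Hz mod fs = 16 Hz.
16 Hz ≤ fs/2 = 22 Hz, appears at 16 Hz.
28 Hz > fs/2 = 22 Hz, folds to fs − 28 Hz = 16 Hz.
84 Hz mod fs = 40 Hz.
40 Hz > fs/2 = 22 Hz, folds to fs − 40 Hz = 4 Hz.
12 Hz ≤ fs/2 = 22 Hz, passes unchanged.
28 Hz and 60 Hz both map to 16 Hz.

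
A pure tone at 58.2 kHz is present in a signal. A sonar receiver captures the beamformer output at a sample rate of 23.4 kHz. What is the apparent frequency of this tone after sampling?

58.2 kHz mod fs = 11.4 kHz.
11.4 kHz ≤ fs/2 = 11.7 kHz, appears at 11.4 kHz.

11.4 kHz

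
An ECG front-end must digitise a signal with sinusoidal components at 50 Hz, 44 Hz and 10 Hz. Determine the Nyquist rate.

Highest-frequency component: 50 Hz.
Nyquist rate = 2 × 50 Hz = 100 Hz.

100 Hz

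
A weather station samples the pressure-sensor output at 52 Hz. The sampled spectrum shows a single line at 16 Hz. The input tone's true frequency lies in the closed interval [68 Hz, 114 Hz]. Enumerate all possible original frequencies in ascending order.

Frequencies that alias to 16 Hz are k·fs ± 16 Hz for integer k ≥ 0.
k=0: 16 Hz.
k=1: 36 Hz, 68 Hz.
k=2: 88 Hz, 120 Hz.
k=3: 140 Hz, 172 Hz.
Within [68 Hz, 114 Hz]: 68 Hz, 88 Hz.

68 Hz, 88 Hz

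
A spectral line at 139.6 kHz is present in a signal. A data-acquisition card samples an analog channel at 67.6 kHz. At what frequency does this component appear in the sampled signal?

139.6 kHz mod fs = 4.4 kHz.
4.4 kHz ≤ fs/2 = 33.8 kHz, appears at 4.4 kHz.

4.4 kHz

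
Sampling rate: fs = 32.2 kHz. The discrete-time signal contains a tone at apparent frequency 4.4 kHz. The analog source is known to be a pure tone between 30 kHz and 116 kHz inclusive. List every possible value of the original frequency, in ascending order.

36.6 kHz, 60 kHz, 68.8 kHz, 92.2 kHz, 101 kHz

Frequencies that alias to 4.4 kHz are k·fs ± 4.4 kHz for integer k ≥ 0.
k=0: 4.4 kHz.
k=1: 27.8 kHz, 36.6 kHz.
k=2: 60 kHz, 68.8 kHz.
k=3: 92.2 kHz, 101 kHz.
k=4: 124.4 kHz, 133.2 kHz.
Within [30 kHz, 116 kHz]: 36.6 kHz, 60 kHz, 68.8 kHz, 92.2 kHz, 101 kHz.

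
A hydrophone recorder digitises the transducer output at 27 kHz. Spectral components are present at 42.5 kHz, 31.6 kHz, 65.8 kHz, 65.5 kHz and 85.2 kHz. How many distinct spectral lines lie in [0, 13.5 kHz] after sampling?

fs/2 = 13.5 kHz.
42.5 kHz mod fs = 15.5 kHz.
15.5 kHz > fs/2 = 13.5 kHz, folds to fs − 15.5 kHz = 11.5 kHz.
31.6 kHz mod fs = 4.6 kHz.
4.6 kHz ≤ fs/2 = 13.5 kHz, appears at 4.6 kHz.
65.8 kHz mod fs = 11.8 kHz.
11.8 kHz ≤ fs/2 = 13.5 kHz, appears at 11.8 kHz.
65.5 kHz mod fs = 11.5 kHz.
11.5 kHz ≤ fs/2 = 13.5 kHz, appears at 11.5 kHz.
85.2 kHz mod fs = 4.2 kHz.
4.2 kHz ≤ fs/2 = 13.5 kHz, appears at 4.2 kHz.
Distinct values: {4.2 kHz, 4.6 kHz, 11.5 kHz, 11.8 kHz} → 4.

4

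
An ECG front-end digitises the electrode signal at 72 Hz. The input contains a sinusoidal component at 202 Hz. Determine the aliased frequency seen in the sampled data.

14 Hz

202 Hz mod fs = 58 Hz.
58 Hz > fs/2 = 36 Hz, folds to fs − 58 Hz = 14 Hz.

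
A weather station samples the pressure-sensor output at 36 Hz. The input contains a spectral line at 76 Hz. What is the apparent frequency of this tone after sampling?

4 Hz

76 Hz mod fs = 4 Hz.
4 Hz ≤ fs/2 = 18 Hz, appears at 4 Hz.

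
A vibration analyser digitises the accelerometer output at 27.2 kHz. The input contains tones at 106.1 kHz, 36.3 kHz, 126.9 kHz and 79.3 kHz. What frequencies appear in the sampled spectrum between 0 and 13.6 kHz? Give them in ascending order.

2.3 kHz, 2.7 kHz, 9.1 kHz

fs/2 = 13.6 kHz.
106.1 kHz mod fs = 24.5 kHz.
24.5 kHz > fs/2 = 13.6 kHz, folds to fs − 24.5 kHz = 2.7 kHz.
36.3 kHz mod fs = 9.1 kHz.
9.1 kHz ≤ fs/2 = 13.6 kHz, appears at 9.1 kHz.
126.9 kHz mod fs = 18.1 kHz.
18.1 kHz > fs/2 = 13.6 kHz, folds to fs − 18.1 kHz = 9.1 kHz.
79.3 kHz mod fs = 24.9 kHz.
24.9 kHz > fs/2 = 13.6 kHz, folds to fs − 24.9 kHz = 2.3 kHz.
Distinct values: {2.3 kHz, 2.7 kHz, 9.1 kHz}.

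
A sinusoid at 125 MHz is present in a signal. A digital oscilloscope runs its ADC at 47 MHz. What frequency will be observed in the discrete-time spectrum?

16 MHz

125 MHz mod fs = 31 MHz.
31 MHz > fs/2 = 23.5 MHz, folds to fs − 31 MHz = 16 MHz.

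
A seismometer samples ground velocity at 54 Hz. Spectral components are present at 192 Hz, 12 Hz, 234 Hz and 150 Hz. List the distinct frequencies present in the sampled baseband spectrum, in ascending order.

12 Hz, 18 Hz, 24 Hz

fs/2 = 27 Hz.
192 Hz mod fs = 30 Hz.
30 Hz > fs/2 = 27 Hz, folds to fs − 30 Hz = 24 Hz.
12 Hz ≤ fs/2 = 27 Hz, passes unchanged.
234 Hz mod fs = 18 Hz.
18 Hz ≤ fs/2 = 27 Hz, appears at 18 Hz.
150 Hz mod fs = 42 Hz.
42 Hz > fs/2 = 27 Hz, folds to fs − 42 Hz = 12 Hz.
Distinct values: {12 Hz, 18 Hz, 24 Hz}.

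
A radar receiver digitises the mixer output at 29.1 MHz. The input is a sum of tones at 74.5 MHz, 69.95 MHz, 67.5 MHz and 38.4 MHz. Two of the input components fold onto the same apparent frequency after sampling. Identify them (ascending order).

fs/2 = 14.55 MHz.
74.5 MHz mod fs = 16.3 MHz.
16.3 MHz > fs/2 = 14.55 MHz, folds to fs − 16.3 MHz = 12.8 MHz.
69.95 MHz mod fs = 11.75 MHz.
11.75 MHz ≤ fs/2 = 14.55 MHz, appears at 11.75 MHz.
67.5 MHz mod fs = 9.3 MHz.
9.3 MHz ≤ fs/2 = 14.55 MHz, appears at 9.3 MHz.
38.4 MHz mod fs = 9.3 MHz.
9.3 MHz ≤ fs/2 = 14.55 MHz, appears at 9.3 MHz.
38.4 MHz and 67.5 MHz both map to 9.3 MHz.

38.4 MHz, 67.5 MHz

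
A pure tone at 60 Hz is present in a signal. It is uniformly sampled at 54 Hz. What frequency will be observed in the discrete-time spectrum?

60 Hz mod fs = 6 Hz.
6 Hz ≤ fs/2 = 27 Hz, appears at 6 Hz.

6 Hz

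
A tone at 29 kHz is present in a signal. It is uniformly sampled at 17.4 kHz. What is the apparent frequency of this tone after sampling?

5.8 kHz

29 kHz mod fs = 11.6 kHz.
11.6 kHz > fs/2 = 8.7 kHz, folds to fs − 11.6 kHz = 5.8 kHz.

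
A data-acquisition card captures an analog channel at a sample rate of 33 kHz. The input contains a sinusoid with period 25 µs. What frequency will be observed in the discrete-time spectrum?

T = 25 µs → f = 1/T = 40 kHz.
40 kHz mod fs = 7 kHz.
7 kHz ≤ fs/2 = 16.5 kHz, appears at 7 kHz.

7 kHz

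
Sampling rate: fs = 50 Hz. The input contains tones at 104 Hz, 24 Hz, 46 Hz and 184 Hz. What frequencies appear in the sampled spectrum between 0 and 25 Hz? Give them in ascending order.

fs/2 = 25 Hz.
104 Hz mod fs = 4 Hz.
4 Hz ≤ fs/2 = 25 Hz, appears at 4 Hz.
24 Hz ≤ fs/2 = 25 Hz, passes unchanged.
46 Hz > fs/2 = 25 Hz, folds to fs − 46 Hz = 4 Hz.
184 Hz mod fs = 34 Hz.
34 Hz > fs/2 = 25 Hz, folds to fs − 34 Hz = 16 Hz.
Distinct values: {4 Hz, 16 Hz, 24 Hz}.

4 Hz, 16 Hz, 24 Hz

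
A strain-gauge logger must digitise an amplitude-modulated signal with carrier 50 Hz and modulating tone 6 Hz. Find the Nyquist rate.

112 Hz

AM sidebands sit at fc ± fm = 44 Hz and 56 Hz.
Highest-frequency component: 56 Hz.
Nyquist rate = 2 × 56 Hz = 112 Hz.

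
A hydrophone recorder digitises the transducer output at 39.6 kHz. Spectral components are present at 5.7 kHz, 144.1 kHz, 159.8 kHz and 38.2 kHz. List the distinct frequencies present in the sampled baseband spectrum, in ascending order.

fs/2 = 19.8 kHz.
5.7 kHz ≤ fs/2 = 19.8 kHz, passes unchanged.
144.1 kHz mod fs = 25.3 kHz.
25.3 kHz > fs/2 = 19.8 kHz, folds to fs − 25.3 kHz = 14.3 kHz.
159.8 kHz mod fs = 1.4 kHz.
1.4 kHz ≤ fs/2 = 19.8 kHz, appears at 1.4 kHz.
38.2 kHz > fs/2 = 19.8 kHz, folds to fs − 38.2 kHz = 1.4 kHz.
Distinct values: {1.4 kHz, 5.7 kHz, 14.3 kHz}.

1.4 kHz, 5.7 kHz, 14.3 kHz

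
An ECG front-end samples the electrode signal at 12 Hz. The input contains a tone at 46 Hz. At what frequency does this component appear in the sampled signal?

2 Hz

46 Hz mod fs = 10 Hz.
10 Hz > fs/2 = 6 Hz, folds to fs − 10 Hz = 2 Hz.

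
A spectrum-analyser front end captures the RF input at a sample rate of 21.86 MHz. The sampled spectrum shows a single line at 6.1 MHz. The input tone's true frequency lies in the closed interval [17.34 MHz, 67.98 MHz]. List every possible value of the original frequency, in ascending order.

27.96 MHz, 37.62 MHz, 49.82 MHz, 59.48 MHz

Frequencies that alias to 6.1 MHz are k·fs ± 6.1 MHz for integer k ≥ 0.
k=0: 6.1 MHz.
k=1: 15.76 MHz, 27.96 MHz.
k=2: 37.62 MHz, 49.82 MHz.
k=3: 59.48 MHz, 71.68 MHz.
k=4: 81.34 MHz, 93.54 MHz.
Within [17.34 MHz, 67.98 MHz]: 27.96 MHz, 37.62 MHz, 49.82 MHz, 59.48 MHz.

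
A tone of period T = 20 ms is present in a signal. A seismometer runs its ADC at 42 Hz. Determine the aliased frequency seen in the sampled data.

T = 20 ms → f = 1/T = 50 Hz.
50 Hz mod fs = 8 Hz.
8 Hz ≤ fs/2 = 21 Hz, appears at 8 Hz.

8 Hz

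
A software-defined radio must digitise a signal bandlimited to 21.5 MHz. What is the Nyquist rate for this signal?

43 MHz

Nyquist rate = 2 × 21.5 MHz = 43 MHz.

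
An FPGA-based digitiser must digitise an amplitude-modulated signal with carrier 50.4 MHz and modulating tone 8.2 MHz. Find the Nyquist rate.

AM sidebands sit at fc ± fm = 42.2 MHz and 58.6 MHz.
Highest-frequency component: 58.6 MHz.
Nyquist rate = 2 × 58.6 MHz = 117.2 MHz.

117.2 MHz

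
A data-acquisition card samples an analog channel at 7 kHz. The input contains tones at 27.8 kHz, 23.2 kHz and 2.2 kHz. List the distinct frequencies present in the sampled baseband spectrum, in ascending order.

fs/2 = 3.5 kHz.
27.8 kHz mod fs = 6.8 kHz.
6.8 kHz > fs/2 = 3.5 kHz, folds to fs − 6.8 kHz = 0.2 kHz.
23.2 kHz mod fs = 2.2 kHz.
2.2 kHz ≤ fs/2 = 3.5 kHz, appears at 2.2 kHz.
2.2 kHz ≤ fs/2 = 3.5 kHz, passes unchanged.
Distinct values: {0.2 kHz, 2.2 kHz}.

0.2 kHz, 2.2 kHz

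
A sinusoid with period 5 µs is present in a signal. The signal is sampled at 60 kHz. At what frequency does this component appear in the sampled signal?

T = 5 µs → f = 1/T = 200 kHz.
200 kHz mod fs = 20 kHz.
20 kHz ≤ fs/2 = 30 kHz, appears at 20 kHz.

20 kHz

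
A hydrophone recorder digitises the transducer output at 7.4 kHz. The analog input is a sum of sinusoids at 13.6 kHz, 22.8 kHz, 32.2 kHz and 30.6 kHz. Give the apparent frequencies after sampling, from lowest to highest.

0.6 kHz, 1 kHz, 1.2 kHz, 2.6 kHz

fs/2 = 3.7 kHz.
13.6 kHz mod fs = 6.2 kHz.
6.2 kHz > fs/2 = 3.7 kHz, folds to fs − 6.2 kHz = 1.2 kHz.
22.8 kHz mod fs = 0.6 kHz.
0.6 kHz ≤ fs/2 = 3.7 kHz, appears at 0.6 kHz.
32.2 kHz mod fs = 2.6 kHz.
2.6 kHz ≤ fs/2 = 3.7 kHz, appears at 2.6 kHz.
30.6 kHz mod fs = 1 kHz.
1 kHz ≤ fs/2 = 3.7 kHz, appears at 1 kHz.
Distinct values: {0.6 kHz, 1 kHz, 1.2 kHz, 2.6 kHz}.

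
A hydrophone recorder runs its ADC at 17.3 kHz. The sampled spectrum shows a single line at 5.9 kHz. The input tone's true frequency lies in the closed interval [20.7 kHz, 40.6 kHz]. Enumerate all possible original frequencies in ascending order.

Frequencies that alias to 5.9 kHz are k·fs ± 5.9 kHz for integer k ≥ 0.
k=0: 5.9 kHz.
k=1: 11.4 kHz, 23.2 kHz.
k=2: 28.7 kHz, 40.5 kHz.
k=3: 46 kHz, 57.8 kHz.
Within [20.7 kHz, 40.6 kHz]: 23.2 kHz, 28.7 kHz, 40.5 kHz.

23.2 kHz, 28.7 kHz, 40.5 kHz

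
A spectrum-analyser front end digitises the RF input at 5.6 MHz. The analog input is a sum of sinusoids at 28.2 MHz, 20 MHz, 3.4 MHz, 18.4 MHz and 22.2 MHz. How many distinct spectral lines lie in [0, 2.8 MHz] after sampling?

fs/2 = 2.8 MHz.
28.2 MHz mod fs = 0.2 MHz.
0.2 MHz ≤ fs/2 = 2.8 MHz, appears at 0.2 MHz.
20 MHz mod fs = 3.2 MHz.
3.2 MHz > fs/2 = 2.8 MHz, folds to fs − 3.2 MHz = 2.4 MHz.
3.4 MHz > fs/2 = 2.8 MHz, folds to fs − 3.4 MHz = 2.2 MHz.
18.4 MHz mod fs = 1.6 MHz.
1.6 MHz ≤ fs/2 = 2.8 MHz, appears at 1.6 MHz.
22.2 MHz mod fs = 5.4 MHz.
5.4 MHz > fs/2 = 2.8 MHz, folds to fs − 5.4 MHz = 0.2 MHz.
Distinct values: {0.2 MHz, 1.6 MHz, 2.2 MHz, 2.4 MHz} → 4.

4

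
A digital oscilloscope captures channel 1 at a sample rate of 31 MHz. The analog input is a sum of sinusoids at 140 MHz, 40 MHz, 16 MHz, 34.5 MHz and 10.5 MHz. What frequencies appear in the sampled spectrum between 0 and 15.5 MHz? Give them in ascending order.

fs/2 = 15.5 MHz.
140 MHz mod fs = 16 MHz.
16 MHz > fs/2 = 15.5 MHz, folds to fs − 16 MHz = 15 MHz.
40 MHz mod fs = 9 MHz.
9 MHz ≤ fs/2 = 15.5 MHz, appears at 9 MHz.
16 MHz > fs/2 = 15.5 MHz, folds to fs − 16 MHz = 15 MHz.
34.5 MHz mod fs = 3.5 MHz.
3.5 MHz ≤ fs/2 = 15.5 MHz, appears at 3.5 MHz.
10.5 MHz ≤ fs/2 = 15.5 MHz, passes unchanged.
Distinct values: {3.5 MHz, 9 MHz, 10.5 MHz, 15 MHz}.

3.5 MHz, 9 MHz, 10.5 MHz, 15 MHz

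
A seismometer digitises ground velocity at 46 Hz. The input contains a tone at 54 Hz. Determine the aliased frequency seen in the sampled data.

8 Hz

54 Hz mod fs = 8 Hz.
8 Hz ≤ fs/2 = 23 Hz, appears at 8 Hz.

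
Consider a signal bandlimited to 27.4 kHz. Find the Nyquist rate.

Nyquist rate = 2 × 27.4 kHz = 54.8 kHz.

54.8 kHz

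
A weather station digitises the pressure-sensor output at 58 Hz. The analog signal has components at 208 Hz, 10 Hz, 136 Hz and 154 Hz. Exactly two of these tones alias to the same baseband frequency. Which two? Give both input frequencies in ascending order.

136 Hz, 154 Hz

fs/2 = 29 Hz.
208 Hz mod fs = 34 Hz.
34 Hz > fs/2 = 29 Hz, folds to fs − 34 Hz = 24 Hz.
10 Hz ≤ fs/2 = 29 Hz, passes unchanged.
136 Hz mod fs = 20 Hz.
20 Hz ≤ fs/2 = 29 Hz, appears at 20 Hz.
154 Hz mod fs = 38 Hz.
38 Hz > fs/2 = 29 Hz, folds to fs − 38 Hz = 20 Hz.
136 Hz and 154 Hz both map to 20 Hz.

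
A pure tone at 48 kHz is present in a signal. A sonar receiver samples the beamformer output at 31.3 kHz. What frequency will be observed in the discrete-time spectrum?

14.6 kHz

48 kHz mod fs = 16.7 kHz.
16.7 kHz > fs/2 = 15.65 kHz, folds to fs − 16.7 kHz = 14.6 kHz.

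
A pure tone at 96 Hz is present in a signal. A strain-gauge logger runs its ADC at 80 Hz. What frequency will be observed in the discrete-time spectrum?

96 Hz mod fs = 16 Hz.
16 Hz ≤ fs/2 = 40 Hz, appears at 16 Hz.

16 Hz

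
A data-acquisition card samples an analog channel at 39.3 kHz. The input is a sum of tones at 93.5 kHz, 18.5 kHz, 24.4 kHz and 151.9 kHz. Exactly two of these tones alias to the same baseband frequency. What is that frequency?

14.9 kHz

fs/2 = 19.65 kHz.
93.5 kHz mod fs = 14.9 kHz.
14.9 kHz ≤ fs/2 = 19.65 kHz, appears at 14.9 kHz.
18.5 kHz ≤ fs/2 = 19.65 kHz, passes unchanged.
24.4 kHz > fs/2 = 19.65 kHz, folds to fs − 24.4 kHz = 14.9 kHz.
151.9 kHz mod fs = 34 kHz.
34 kHz > fs/2 = 19.65 kHz, folds to fs − 34 kHz = 5.3 kHz.
24.4 kHz and 93.5 kHz both map to 14.9 kHz.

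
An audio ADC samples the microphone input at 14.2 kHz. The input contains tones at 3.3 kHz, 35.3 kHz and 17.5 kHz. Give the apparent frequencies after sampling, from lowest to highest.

fs/2 = 7.1 kHz.
3.3 kHz ≤ fs/2 = 7.1 kHz, passes unchanged.
35.3 kHz mod fs = 6.9 kHz.
6.9 kHz ≤ fs/2 = 7.1 kHz, appears at 6.9 kHz.
17.5 kHz mod fs = 3.3 kHz.
3.3 kHz ≤ fs/2 = 7.1 kHz, appears at 3.3 kHz.
Distinct values: {3.3 kHz, 6.9 kHz}.

3.3 kHz, 6.9 kHz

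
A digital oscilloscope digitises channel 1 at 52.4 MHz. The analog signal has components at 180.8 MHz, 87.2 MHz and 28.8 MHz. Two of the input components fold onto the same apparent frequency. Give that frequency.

23.6 MHz

fs/2 = 26.2 MHz.
180.8 MHz mod fs = 23.6 MHz.
23.6 MHz ≤ fs/2 = 26.2 MHz, appears at 23.6 MHz.
87.2 MHz mod fs = 34.8 MHz.
34.8 MHz > fs/2 = 26.2 MHz, folds to fs − 34.8 MHz = 17.6 MHz.
28.8 MHz > fs/2 = 26.2 MHz, folds to fs − 28.8 MHz = 23.6 MHz.
28.8 MHz and 180.8 MHz both map to 23.6 MHz.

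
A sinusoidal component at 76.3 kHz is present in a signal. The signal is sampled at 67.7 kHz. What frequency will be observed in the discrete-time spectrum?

8.6 kHz

76.3 kHz mod fs = 8.6 kHz.
8.6 kHz ≤ fs/2 = 33.85 kHz, appears at 8.6 kHz.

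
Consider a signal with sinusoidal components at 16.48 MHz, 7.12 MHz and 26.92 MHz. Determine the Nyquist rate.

Highest-frequency component: 26.92 MHz.
Nyquist rate = 2 × 26.92 MHz = 53.84 MHz.

53.84 MHz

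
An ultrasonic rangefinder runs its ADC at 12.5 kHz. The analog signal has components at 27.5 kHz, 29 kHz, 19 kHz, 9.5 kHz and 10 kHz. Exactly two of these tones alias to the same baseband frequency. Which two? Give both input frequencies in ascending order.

10 kHz, 27.5 kHz

fs/2 = 6.25 kHz.
27.5 kHz mod fs = 2.5 kHz.
2.5 kHz ≤ fs/2 = 6.25 kHz, appears at 2.5 kHz.
29 kHz mod fs = 4 kHz.
4 kHz ≤ fs/2 = 6.25 kHz, appears at 4 kHz.
19 kHz mod fs = 6.5 kHz.
6.5 kHz > fs/2 = 6.25 kHz, folds to fs − 6.5 kHz = 6 kHz.
9.5 kHz > fs/2 = 6.25 kHz, folds to fs − 9.5 kHz = 3 kHz.
10 kHz > fs/2 = 6.25 kHz, folds to fs − 10 kHz = 2.5 kHz.
10 kHz and 27.5 kHz both map to 2.5 kHz.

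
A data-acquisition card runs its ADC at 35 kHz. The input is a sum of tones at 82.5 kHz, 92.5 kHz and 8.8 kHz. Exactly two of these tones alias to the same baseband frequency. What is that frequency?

12.5 kHz

fs/2 = 17.5 kHz.
82.5 kHz mod fs = 12.5 kHz.
12.5 kHz ≤ fs/2 = 17.5 kHz, appears at 12.5 kHz.
92.5 kHz mod fs = 22.5 kHz.
22.5 kHz > fs/2 = 17.5 kHz, folds to fs − 22.5 kHz = 12.5 kHz.
8.8 kHz ≤ fs/2 = 17.5 kHz, passes unchanged.
82.5 kHz and 92.5 kHz both map to 12.5 kHz.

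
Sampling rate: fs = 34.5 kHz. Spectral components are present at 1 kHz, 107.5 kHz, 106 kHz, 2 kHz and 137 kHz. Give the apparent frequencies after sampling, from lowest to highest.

fs/2 = 17.25 kHz.
1 kHz ≤ fs/2 = 17.25 kHz, passes unchanged.
107.5 kHz mod fs = 4 kHz.
4 kHz ≤ fs/2 = 17.25 kHz, appears at 4 kHz.
106 kHz mod fs = 2.5 kHz.
2.5 kHz ≤ fs/2 = 17.25 kHz, appears at 2.5 kHz.
2 kHz ≤ fs/2 = 17.25 kHz, passes unchanged.
137 kHz mod fs = 33.5 kHz.
33.5 kHz > fs/2 = 17.25 kHz, folds to fs − 33.5 kHz = 1 kHz.
Distinct values: {1 kHz, 2 kHz, 2.5 kHz, 4 kHz}.

1 kHz, 2 kHz, 2.5 kHz, 4 kHz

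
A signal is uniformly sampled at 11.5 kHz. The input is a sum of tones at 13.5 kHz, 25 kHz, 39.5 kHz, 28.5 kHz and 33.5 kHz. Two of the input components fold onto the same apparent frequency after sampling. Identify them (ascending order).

fs/2 = 5.75 kHz.
13.5 kHz mod fs = 2 kHz.
2 kHz ≤ fs/2 = 5.75 kHz, appears at 2 kHz.
25 kHz mod fs = 2 kHz.
2 kHz ≤ fs/2 = 5.75 kHz, appears at 2 kHz.
39.5 kHz mod fs = 5 kHz.
5 kHz ≤ fs/2 = 5.75 kHz, appears at 5 kHz.
28.5 kHz mod fs = 5.5 kHz.
5.5 kHz ≤ fs/2 = 5.75 kHz, appears at 5.5 kHz.
33.5 kHz mod fs = 10.5 kHz.
10.5 kHz > fs/2 = 5.75 kHz, folds to fs − 10.5 kHz = 1 kHz.
13.5 kHz and 25 kHz both map to 2 kHz.

13.5 kHz, 25 kHz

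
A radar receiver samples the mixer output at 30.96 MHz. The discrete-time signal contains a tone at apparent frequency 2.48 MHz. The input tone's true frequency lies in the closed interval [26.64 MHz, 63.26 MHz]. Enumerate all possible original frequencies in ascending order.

28.48 MHz, 33.44 MHz, 59.44 MHz

Frequencies that alias to 2.48 MHz are k·fs ± 2.48 MHz for integer k ≥ 0.
k=0: 2.48 MHz.
k=1: 28.48 MHz, 33.44 MHz.
k=2: 59.44 MHz, 64.4 MHz.
k=3: 90.4 MHz, 95.36 MHz.
Within [26.64 MHz, 63.26 MHz]: 28.48 MHz, 33.44 MHz, 59.44 MHz.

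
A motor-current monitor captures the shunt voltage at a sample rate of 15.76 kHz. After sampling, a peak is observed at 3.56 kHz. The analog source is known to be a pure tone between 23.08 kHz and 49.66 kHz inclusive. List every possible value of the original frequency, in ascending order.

27.96 kHz, 35.08 kHz, 43.72 kHz

Frequencies that alias to 3.56 kHz are k·fs ± 3.56 kHz for integer k ≥ 0.
k=0: 3.56 kHz.
k=1: 12.2 kHz, 19.32 kHz.
k=2: 27.96 kHz, 35.08 kHz.
k=3: 43.72 kHz, 50.84 kHz.
k=4: 59.48 kHz, 66.6 kHz.
Within [23.08 kHz, 49.66 kHz]: 27.96 kHz, 35.08 kHz, 43.72 kHz.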